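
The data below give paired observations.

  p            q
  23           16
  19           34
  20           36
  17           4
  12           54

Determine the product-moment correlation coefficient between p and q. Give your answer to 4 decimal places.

n = 5, Σp = 91, Σq = 144, Σp² = 1723, Σq² = 5640, Σpq = 2450
nΣpq − ΣpΣq = 12250 − 13104 = -854
nΣp² − (Σp)² = 8615 − 8281 = 334; nΣq² − (Σq)² = 28200 − 20736 = 7464
r = -854 / √(334 × 7464) = -854 / 1578.9161 ≈ -0.5409

-0.5409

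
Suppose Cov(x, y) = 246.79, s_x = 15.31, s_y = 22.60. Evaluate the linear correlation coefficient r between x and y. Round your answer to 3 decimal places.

0.713

r = Cov(x,y) / (s_x · s_y) = 246.79 / (15.31 × 22.60)
  = 246.79 / 346.0060 ≈ 0.713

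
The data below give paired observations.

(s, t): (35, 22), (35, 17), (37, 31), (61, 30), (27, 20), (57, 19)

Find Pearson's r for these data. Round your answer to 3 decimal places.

0.314

n = 6, Σs = 252, Σt = 139, Σs² = 11518, Σt² = 3395, Σst = 5965
nΣst − ΣsΣt = 35790 − 35028 = 762
nΣs² − (Σs)² = 69108 − 63504 = 5604; nΣt² − (Σt)² = 20370 − 19321 = 1049
r = 762 / √(5604 × 1049) = 762 / 2424.5816 ≈ 0.314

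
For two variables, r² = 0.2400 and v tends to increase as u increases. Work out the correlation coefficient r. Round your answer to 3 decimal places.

0.490

|r| = √0.2400 = 0.490
The association is positive, so r = 0.490.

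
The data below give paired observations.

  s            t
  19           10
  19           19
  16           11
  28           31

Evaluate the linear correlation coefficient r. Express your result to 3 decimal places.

0.922

n = 4, Σs = 82, Σt = 71, Σs² = 1762, Σt² = 1543, Σst = 1595
nΣst − ΣsΣt = 6380 − 5822 = 558
nΣs² − (Σs)² = 7048 − 6724 = 324; nΣt² − (Σt)² = 6172 − 5041 = 1131
r = 558 / √(324 × 1131) = 558 / 605.3462 ≈ 0.922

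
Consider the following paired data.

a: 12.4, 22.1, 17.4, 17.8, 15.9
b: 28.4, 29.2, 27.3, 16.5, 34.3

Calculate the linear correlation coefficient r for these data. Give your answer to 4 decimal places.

-0.1270

n = 5, Σa = 85.6, Σb = 135.7, Σa² = 1514.58, Σb² = 3853.23, Σab = 2311.57
nΣab − ΣaΣb = 11557.85 − 11615.92 = -58.07
nΣa² − (Σa)² = 7572.9 − 7327.36 = 245.54; nΣb² − (Σb)² = 19266.15 − 18414.49 = 851.66
r = -58.07 / √(245.54 × 851.66) = -58.07 / 457.2927 ≈ -0.1270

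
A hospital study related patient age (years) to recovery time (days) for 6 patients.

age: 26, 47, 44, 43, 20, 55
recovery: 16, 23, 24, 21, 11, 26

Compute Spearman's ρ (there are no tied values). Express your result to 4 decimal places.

Rank age: 2, 5, 4, 3, 1, 6
Rank recovery: 2, 4, 5, 3, 1, 6
d = rank(age) − rank(recovery): 0, 1, -1, 0, 0, 0; Σd² = 2
ρ = 1 − 6Σd² / [n(n²−1)] = 1 − 6×2 / (6×35) = 1 − 12/210 ≈ 0.9429

0.9429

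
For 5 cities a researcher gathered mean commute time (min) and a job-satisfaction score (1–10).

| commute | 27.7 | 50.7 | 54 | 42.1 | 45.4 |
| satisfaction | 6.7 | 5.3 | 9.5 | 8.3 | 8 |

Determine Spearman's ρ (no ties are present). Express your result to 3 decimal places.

0.300

Rank commute: 1, 4, 5, 2, 3
Rank satisfaction: 2, 1, 5, 4, 3
d = rank(commute) − rank(satisfaction): -1, 3, 0, -2, 0; Σd² = 14
ρ = 1 − 6Σd² / [n(n²−1)] = 1 − 6×14 / (5×24) = 1 − 84/120 ≈ 0.300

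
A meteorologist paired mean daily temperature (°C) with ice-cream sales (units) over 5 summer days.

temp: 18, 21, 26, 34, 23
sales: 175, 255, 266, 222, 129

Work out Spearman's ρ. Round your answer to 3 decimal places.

0.300

Rank temp: 1, 2, 4, 5, 3
Rank sales: 2, 4, 5, 3, 1
d = rank(temp) − rank(sales): -1, -2, -1, 2, 2; Σd² = 14
ρ = 1 − 6Σd² / [n(n²−1)] = 1 − 6×14 / (5×24) = 1 − 84/120 ≈ 0.300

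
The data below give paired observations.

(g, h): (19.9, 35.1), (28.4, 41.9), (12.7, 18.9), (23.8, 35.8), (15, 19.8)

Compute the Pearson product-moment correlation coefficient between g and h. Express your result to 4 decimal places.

n = 5, Σg = 99.8, Σh = 151.5, Σg² = 2155.3, Σh² = 5018.51, Σgh = 3277.52
nΣgh − ΣgΣh = 16387.6 − 15119.7 = 1267.9
nΣg² − (Σg)² = 10776.5 − 9960.04 = 816.46; nΣh² − (Σh)² = 25092.55 − 22952.25 = 2140.3
r = 1267.9 / √(816.46 × 2140.3) = 1267.9 / 1321.9188 ≈ 0.9591

0.9591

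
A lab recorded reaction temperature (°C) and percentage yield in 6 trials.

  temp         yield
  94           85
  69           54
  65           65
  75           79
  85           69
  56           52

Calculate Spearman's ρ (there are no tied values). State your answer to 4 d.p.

0.8857

Rank temp: 6, 3, 2, 4, 5, 1
Rank yield: 6, 2, 3, 5, 4, 1
d = rank(temp) − rank(yield): 0, 1, -1, -1, 1, 0; Σd² = 4
ρ = 1 − 6Σd² / [n(n²−1)] = 1 − 6×4 / (6×35) = 1 − 24/210 ≈ 0.8857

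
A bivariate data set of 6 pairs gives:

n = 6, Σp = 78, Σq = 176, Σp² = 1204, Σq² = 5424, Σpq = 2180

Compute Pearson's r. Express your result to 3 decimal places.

r = (nΣpq − ΣpΣq) / √[(nΣp² − (Σp)²)(nΣq² − (Σq)²)]
Numerator: 6×2180 − 78×176 = -648
Denominator: √[(7224 − 6084)(32544 − 30976)] = √[1140 × 1568] = 1336.9817
r = -648 / 1336.9817 ≈ -0.485

-0.485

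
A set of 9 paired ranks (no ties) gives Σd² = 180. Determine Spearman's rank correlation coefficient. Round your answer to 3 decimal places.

ρ = 1 − 6Σd² / [n(n²−1)] = 1 − 6×180 / (9×80)
  = 1 − 1080/720 = 1 − 1.5000 ≈ -0.500

-0.500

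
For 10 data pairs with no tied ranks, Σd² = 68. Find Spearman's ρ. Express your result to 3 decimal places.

0.588

ρ = 1 − 6Σd² / [n(n²−1)] = 1 − 6×68 / (10×99)
  = 1 − 408/990 = 1 − 0.4121 ≈ 0.588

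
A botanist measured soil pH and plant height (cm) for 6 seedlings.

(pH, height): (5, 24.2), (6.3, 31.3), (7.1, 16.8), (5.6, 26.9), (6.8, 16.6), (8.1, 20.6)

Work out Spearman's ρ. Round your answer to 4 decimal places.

-0.5429

Rank pH: 1, 3, 5, 2, 4, 6
Rank height: 4, 6, 2, 5, 1, 3
d = rank(pH) − rank(height): -3, -3, 3, -3, 3, 3; Σd² = 54
ρ = 1 − 6Σd² / [n(n²−1)] = 1 − 6×54 / (6×35) = 1 − 324/210 ≈ -0.5429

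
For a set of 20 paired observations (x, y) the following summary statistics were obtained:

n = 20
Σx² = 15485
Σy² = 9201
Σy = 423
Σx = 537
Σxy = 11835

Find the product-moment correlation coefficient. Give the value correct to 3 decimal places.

0.916

r = (nΣxy − ΣxΣy) / √[(nΣx² − (Σx)²)(nΣy² − (Σy)²)]
Numerator: 20×11835 − 537×423 = 9549
Denominator: √[(309700 − 288369)(184020 − 178929)] = √[21331 × 5091] = 10420.9463
r = 9549 / 10420.9463 ≈ 0.916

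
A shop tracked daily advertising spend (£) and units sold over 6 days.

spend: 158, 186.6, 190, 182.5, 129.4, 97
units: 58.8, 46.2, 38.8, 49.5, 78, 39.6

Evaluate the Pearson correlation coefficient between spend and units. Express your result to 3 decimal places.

-0.231

n = 6, Σx = 943.5, Σy = 310.9, Σx² = 155343.17, Σy² = 17199.73, Σxy = 48251.47
nΣxy − ΣxΣy = 289508.82 − 293334.15 = -3825.33
nΣx² − (Σx)² = 932059.02 − 890192.25 = 41866.77; nΣy² − (Σy)² = 103198.38 − 96658.81 = 6539.57
r = -3825.33 / √(41866.77 × 6539.57) = -3825.33 / 16546.6212 ≈ -0.231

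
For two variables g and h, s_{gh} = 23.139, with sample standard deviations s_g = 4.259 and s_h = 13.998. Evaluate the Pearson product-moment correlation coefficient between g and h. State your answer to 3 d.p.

r = Cov(g,h) / (s_g · s_h) = 23.139 / (4.259 × 13.998)
  = 23.139 / 59.6175 ≈ 0.388

0.388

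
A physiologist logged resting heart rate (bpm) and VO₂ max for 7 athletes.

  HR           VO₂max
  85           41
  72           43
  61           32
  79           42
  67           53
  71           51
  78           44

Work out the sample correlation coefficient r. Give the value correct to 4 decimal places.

0.0884

n = 7, Σx = 513, Σy = 306, Σx² = 37985, Σy² = 13664, Σxy = 22455
nΣxy − ΣxΣy = 157185 − 156978 = 207
nΣx² − (Σx)² = 265895 − 263169 = 2726; nΣy² − (Σy)² = 95648 − 93636 = 2012
r = 207 / √(2726 × 2012) = 207 / 2341.9462 ≈ 0.0884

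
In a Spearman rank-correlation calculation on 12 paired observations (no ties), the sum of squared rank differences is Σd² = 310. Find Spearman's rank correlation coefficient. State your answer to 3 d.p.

-0.084

ρ = 1 − 6Σd² / [n(n²−1)] = 1 − 6×310 / (12×143)
  = 1 − 1860/1716 = 1 − 1.0839 ≈ -0.084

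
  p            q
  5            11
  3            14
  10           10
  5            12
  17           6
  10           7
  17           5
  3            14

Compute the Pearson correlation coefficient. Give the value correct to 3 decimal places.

n = 8, Σp = 70, Σq = 79, Σp² = 846, Σq² = 867, Σpq = 556
nΣpq − ΣpΣq = 4448 − 5530 = -1082
nΣp² − (Σp)² = 6768 − 4900 = 1868; nΣq² − (Σq)² = 6936 − 6241 = 695
r = -1082 / √(1868 × 695) = -1082 / 1139.4121 ≈ -0.950

-0.950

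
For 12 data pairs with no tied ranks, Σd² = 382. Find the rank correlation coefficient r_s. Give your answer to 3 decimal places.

ρ = 1 − 6Σd² / [n(n²−1)] = 1 − 6×382 / (12×143)
  = 1 − 2292/1716 = 1 − 1.3357 ≈ -0.336

-0.336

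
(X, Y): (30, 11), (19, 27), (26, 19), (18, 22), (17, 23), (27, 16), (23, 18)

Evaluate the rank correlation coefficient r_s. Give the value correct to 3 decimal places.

Rank X: 7, 3, 5, 2, 1, 6, 4
Rank Y: 1, 7, 4, 5, 6, 2, 3
d = rank(X) − rank(Y): 6, -4, 1, -3, -5, 4, 1; Σd² = 104
ρ = 1 − 6Σd² / [n(n²−1)] = 1 − 6×104 / (7×48) = 1 − 624/336 ≈ -0.857

-0.857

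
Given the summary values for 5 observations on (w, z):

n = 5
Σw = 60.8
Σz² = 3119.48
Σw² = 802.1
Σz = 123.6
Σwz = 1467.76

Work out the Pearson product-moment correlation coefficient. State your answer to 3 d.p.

r = (nΣwz − ΣwΣz) / √[(nΣw² − (Σw)²)(nΣz² − (Σz)²)]
Numerator: 5×1467.76 − 60.8×123.6 = -176.08
Denominator: √[(4010.5 − 3696.64)(15597.4 − 15276.96)] = √[313.86 × 320.44] = 317.1329
r = -176.08 / 317.1329 ≈ -0.555

-0.555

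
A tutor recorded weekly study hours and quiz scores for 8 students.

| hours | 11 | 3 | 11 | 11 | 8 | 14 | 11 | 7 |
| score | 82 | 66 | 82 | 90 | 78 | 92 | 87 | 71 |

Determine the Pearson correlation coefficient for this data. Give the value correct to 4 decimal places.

n = 8, Σx = 76, Σy = 648, Σx² = 802, Σy² = 53062, Σxy = 6358
nΣxy − ΣxΣy = 50864 − 49248 = 1616
nΣx² − (Σx)² = 6416 − 5776 = 640; nΣy² − (Σy)² = 424496 − 419904 = 4592
r = 1616 / √(640 × 4592) = 1616 / 1714.3162 ≈ 0.9426

0.9426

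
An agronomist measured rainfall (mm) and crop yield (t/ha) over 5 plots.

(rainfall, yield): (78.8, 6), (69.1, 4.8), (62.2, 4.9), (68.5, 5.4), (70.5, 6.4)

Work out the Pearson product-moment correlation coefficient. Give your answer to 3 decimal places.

0.626

n = 5, Σx = 349.1, Σy = 27.5, Σx² = 24515.59, Σy² = 153.17, Σxy = 1930.36
nΣxy − ΣxΣy = 9651.8 − 9600.25 = 51.55
nΣx² − (Σx)² = 122577.95 − 121870.81 = 707.14; nΣy² − (Σy)² = 765.85 − 756.25 = 9.6
r = 51.55 / √(707.14 × 9.6) = 51.55 / 82.3926 ≈ 0.626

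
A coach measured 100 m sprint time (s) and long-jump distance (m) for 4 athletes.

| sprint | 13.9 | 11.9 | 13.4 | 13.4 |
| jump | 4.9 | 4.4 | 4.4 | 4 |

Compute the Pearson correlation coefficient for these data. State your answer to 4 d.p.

n = 4, Σx = 52.6, Σy = 17.7, Σx² = 693.94, Σy² = 78.73, Σxy = 233.03
nΣxy − ΣxΣy = 932.12 − 931.02 = 1.1
nΣx² − (Σx)² = 2775.76 − 2766.76 = 9; nΣy² − (Σy)² = 314.92 − 313.29 = 1.63
r = 1.1 / √(9 × 1.63) = 1.1 / 3.8301 ≈ 0.2872

0.2872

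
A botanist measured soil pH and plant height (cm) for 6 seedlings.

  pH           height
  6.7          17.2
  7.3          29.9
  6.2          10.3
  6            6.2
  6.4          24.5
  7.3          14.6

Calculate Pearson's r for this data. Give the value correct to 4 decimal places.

n = 6, Σx = 39.9, Σy = 102.7, Σx² = 266.87, Σy² = 2147.79, Σxy = 697.95
nΣxy − ΣxΣy = 4187.7 − 4097.73 = 89.97
nΣx² − (Σx)² = 1601.22 − 1592.01 = 9.21; nΣy² − (Σy)² = 12886.74 − 10547.29 = 2339.45
r = 89.97 / √(9.21 × 2339.45) = 89.97 / 146.7867 ≈ 0.6129

0.6129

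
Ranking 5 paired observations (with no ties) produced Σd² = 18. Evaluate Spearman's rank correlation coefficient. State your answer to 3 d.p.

0.100

ρ = 1 − 6Σd² / [n(n²−1)] = 1 − 6×18 / (5×24)
  = 1 − 108/120 = 1 − 0.9000 ≈ 0.100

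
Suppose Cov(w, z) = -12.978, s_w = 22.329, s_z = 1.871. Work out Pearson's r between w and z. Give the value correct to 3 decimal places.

r = Cov(w,z) / (s_w · s_z) = -12.978 / (22.329 × 1.871)
  = -12.978 / 41.7776 ≈ -0.311

-0.311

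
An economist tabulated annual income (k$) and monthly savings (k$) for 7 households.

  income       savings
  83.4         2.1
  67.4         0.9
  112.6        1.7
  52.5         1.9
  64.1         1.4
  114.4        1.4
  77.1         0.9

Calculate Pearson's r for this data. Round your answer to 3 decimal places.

n = 7, Σx = 571.5, Σy = 10.3, Σx² = 50073.91, Σy² = 16.45, Σxy = 846.26
nΣxy − ΣxΣy = 5923.82 − 5886.45 = 37.37
nΣx² − (Σx)² = 350517.37 − 326612.25 = 23905.12; nΣy² − (Σy)² = 115.15 − 106.09 = 9.06
r = 37.37 / √(23905.12 × 9.06) = 37.37 / 465.3820 ≈ 0.080

0.080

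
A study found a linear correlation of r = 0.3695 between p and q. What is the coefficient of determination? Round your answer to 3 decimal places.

0.137

r² = (0.3695)² = 0.137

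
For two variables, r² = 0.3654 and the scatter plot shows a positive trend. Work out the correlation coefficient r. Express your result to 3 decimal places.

0.604

|r| = √0.3654 = 0.604
The association is positive, so r = 0.604.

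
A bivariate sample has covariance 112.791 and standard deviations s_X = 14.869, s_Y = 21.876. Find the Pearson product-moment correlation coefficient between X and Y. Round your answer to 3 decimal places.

r = Cov(X,Y) / (s_X · s_Y) = 112.791 / (14.869 × 21.876)
  = 112.791 / 325.2742 ≈ 0.347

0.347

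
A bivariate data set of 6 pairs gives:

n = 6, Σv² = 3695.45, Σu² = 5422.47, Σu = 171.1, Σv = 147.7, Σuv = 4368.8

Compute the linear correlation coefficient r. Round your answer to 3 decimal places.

r = (nΣuv − ΣuΣv) / √[(nΣu² − (Σu)²)(nΣv² − (Σv)²)]
Numerator: 6×4368.8 − 171.1×147.7 = 941.33
Denominator: √[(32534.82 − 29275.21)(22172.7 − 21815.29)] = √[3259.61 × 357.41] = 1079.3596
r = 941.33 / 1079.3596 ≈ 0.872

0.872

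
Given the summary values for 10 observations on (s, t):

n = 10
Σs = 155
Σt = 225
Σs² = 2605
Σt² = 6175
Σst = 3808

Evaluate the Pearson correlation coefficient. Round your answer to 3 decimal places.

0.675

r = (nΣst − ΣsΣt) / √[(nΣs² − (Σs)²)(nΣt² − (Σt)²)]
Numerator: 10×3808 − 155×225 = 3205
Denominator: √[(26050 − 24025)(61750 − 50625)] = √[2025 × 11125] = 4746.3802
r = 3205 / 4746.3802 ≈ 0.675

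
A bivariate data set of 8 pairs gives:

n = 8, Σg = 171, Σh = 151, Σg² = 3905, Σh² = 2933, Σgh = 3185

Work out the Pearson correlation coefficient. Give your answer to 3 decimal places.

-0.296

r = (nΣgh − ΣgΣh) / √[(nΣg² − (Σg)²)(nΣh² − (Σh)²)]
Numerator: 8×3185 − 171×151 = -341
Denominator: √[(31240 − 29241)(23464 − 22801)] = √[1999 × 663] = 1151.2328
r = -341 / 1151.2328 ≈ -0.296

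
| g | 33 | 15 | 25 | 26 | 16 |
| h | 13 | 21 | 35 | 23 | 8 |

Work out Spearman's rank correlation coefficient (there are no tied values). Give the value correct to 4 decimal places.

Rank g: 5, 1, 3, 4, 2
Rank h: 2, 3, 5, 4, 1
d = rank(g) − rank(h): 3, -2, -2, 0, 1; Σd² = 18
ρ = 1 − 6Σd² / [n(n²−1)] = 1 − 6×18 / (5×24) = 1 − 108/120 ≈ 0.1000

0.1000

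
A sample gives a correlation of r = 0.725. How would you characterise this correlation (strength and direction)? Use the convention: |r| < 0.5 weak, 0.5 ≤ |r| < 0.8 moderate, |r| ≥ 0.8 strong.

r = 0.725 > 0 so the relationship is positive.
|r| = 0.725, which falls in the moderate range.

moderate positive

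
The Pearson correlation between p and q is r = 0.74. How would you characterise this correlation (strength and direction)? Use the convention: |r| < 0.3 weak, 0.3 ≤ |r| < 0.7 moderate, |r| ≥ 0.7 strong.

strong positive

r = 0.74 > 0 so the relationship is positive.
|r| = 0.74, which falls in the strong range.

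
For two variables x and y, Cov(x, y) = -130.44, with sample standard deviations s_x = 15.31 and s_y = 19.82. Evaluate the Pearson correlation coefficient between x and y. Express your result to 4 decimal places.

-0.4299

r = Cov(x,y) / (s_x · s_y) = -130.44 / (15.31 × 19.82)
  = -130.44 / 303.4442 ≈ -0.4299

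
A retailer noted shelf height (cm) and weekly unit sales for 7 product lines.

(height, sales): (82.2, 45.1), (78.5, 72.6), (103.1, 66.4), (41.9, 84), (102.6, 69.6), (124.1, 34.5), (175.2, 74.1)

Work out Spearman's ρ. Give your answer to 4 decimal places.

Rank height: 3, 2, 5, 1, 4, 6, 7
Rank sales: 2, 5, 3, 7, 4, 1, 6
d = rank(height) − rank(sales): 1, -3, 2, -6, 0, 5, 1; Σd² = 76
ρ = 1 − 6Σd² / [n(n²−1)] = 1 − 6×76 / (7×48) = 1 − 456/336 ≈ -0.3571

-0.3571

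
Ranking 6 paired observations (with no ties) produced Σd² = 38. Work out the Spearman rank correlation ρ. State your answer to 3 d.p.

ρ = 1 − 6Σd² / [n(n²−1)] = 1 − 6×38 / (6×35)
  = 1 − 228/210 = 1 − 1.0857 ≈ -0.086

-0.086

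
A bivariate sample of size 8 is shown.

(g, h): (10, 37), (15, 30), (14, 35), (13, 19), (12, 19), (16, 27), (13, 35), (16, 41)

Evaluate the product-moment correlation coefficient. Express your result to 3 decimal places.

n = 8, Σg = 109, Σh = 243, Σg² = 1515, Σh² = 7851, Σgh = 3328
nΣgh − ΣgΣh = 26624 − 26487 = 137
nΣg² − (Σg)² = 12120 − 11881 = 239; nΣh² − (Σh)² = 62808 − 59049 = 3759
r = 137 / √(239 × 3759) = 137 / 947.8402 ≈ 0.145

0.145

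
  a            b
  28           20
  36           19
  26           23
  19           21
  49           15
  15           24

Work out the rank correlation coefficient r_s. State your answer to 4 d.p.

-0.9429

Rank a: 4, 5, 3, 2, 6, 1
Rank b: 3, 2, 5, 4, 1, 6
d = rank(a) − rank(b): 1, 3, -2, -2, 5, -5; Σd² = 68
ρ = 1 − 6Σd² / [n(n²−1)] = 1 − 6×68 / (6×35) = 1 − 408/210 ≈ -0.9429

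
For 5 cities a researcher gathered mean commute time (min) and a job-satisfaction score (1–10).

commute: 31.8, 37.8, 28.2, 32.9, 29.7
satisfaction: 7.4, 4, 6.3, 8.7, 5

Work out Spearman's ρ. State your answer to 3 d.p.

Rank commute: 3, 5, 1, 4, 2
Rank satisfaction: 4, 1, 3, 5, 2
d = rank(commute) − rank(satisfaction): -1, 4, -2, -1, 0; Σd² = 22
ρ = 1 − 6Σd² / [n(n²−1)] = 1 − 6×22 / (5×24) = 1 − 132/120 ≈ -0.100

-0.100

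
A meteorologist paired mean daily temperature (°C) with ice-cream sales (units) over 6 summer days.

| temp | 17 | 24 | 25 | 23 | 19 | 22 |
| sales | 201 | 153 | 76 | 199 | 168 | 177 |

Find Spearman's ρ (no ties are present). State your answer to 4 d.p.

Rank temp: 1, 5, 6, 4, 2, 3
Rank sales: 6, 2, 1, 5, 3, 4
d = rank(temp) − rank(sales): -5, 3, 5, -1, -1, -1; Σd² = 62
ρ = 1 − 6Σd² / [n(n²−1)] = 1 − 6×62 / (6×35) = 1 − 372/210 ≈ -0.7714

-0.7714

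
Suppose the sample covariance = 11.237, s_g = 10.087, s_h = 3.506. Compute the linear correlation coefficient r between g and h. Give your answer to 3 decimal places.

0.318

r = Cov(g,h) / (s_g · s_h) = 11.237 / (10.087 × 3.506)
  = 11.237 / 35.3650 ≈ 0.318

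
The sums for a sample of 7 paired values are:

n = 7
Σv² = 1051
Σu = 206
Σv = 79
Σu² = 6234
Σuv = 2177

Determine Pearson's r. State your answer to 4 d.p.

-0.8936

r = (nΣuv − ΣuΣv) / √[(nΣu² − (Σu)²)(nΣv² − (Σv)²)]
Numerator: 7×2177 − 206×79 = -1035
Denominator: √[(43638 − 42436)(7357 − 6241)] = √[1202 × 1116] = 1158.2021
r = -1035 / 1158.2021 ≈ -0.8936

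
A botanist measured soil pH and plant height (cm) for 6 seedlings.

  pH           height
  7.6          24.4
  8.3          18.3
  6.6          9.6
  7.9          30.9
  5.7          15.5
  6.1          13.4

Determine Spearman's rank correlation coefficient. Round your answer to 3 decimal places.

Rank pH: 4, 6, 3, 5, 1, 2
Rank height: 5, 4, 1, 6, 3, 2
d = rank(pH) − rank(height): -1, 2, 2, -1, -2, 0; Σd² = 14
ρ = 1 − 6Σd² / [n(n²−1)] = 1 − 6×14 / (6×35) = 1 − 84/210 ≈ 0.600

0.600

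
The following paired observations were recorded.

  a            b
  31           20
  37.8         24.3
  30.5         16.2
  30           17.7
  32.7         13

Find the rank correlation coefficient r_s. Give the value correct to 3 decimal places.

0.300

Rank a: 3, 5, 2, 1, 4
Rank b: 4, 5, 2, 3, 1
d = rank(a) − rank(b): -1, 0, 0, -2, 3; Σd² = 14
ρ = 1 − 6Σd² / [n(n²−1)] = 1 − 6×14 / (5×24) = 1 − 84/120 ≈ 0.300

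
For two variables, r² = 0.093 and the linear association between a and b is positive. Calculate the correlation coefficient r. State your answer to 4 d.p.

|r| = √0.093 = 0.3050
The association is positive, so r = 0.3050.

0.3050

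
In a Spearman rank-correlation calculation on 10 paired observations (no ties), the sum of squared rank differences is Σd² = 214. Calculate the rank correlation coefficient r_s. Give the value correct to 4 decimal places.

-0.2970

ρ = 1 − 6Σd² / [n(n²−1)] = 1 − 6×214 / (10×99)
  = 1 − 1284/990 = 1 − 1.29697 ≈ -0.2970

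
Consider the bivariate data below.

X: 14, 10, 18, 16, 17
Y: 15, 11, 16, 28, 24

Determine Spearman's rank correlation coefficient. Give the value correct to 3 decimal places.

Rank X: 2, 1, 5, 3, 4
Rank Y: 2, 1, 3, 5, 4
d = rank(X) − rank(Y): 0, 0, 2, -2, 0; Σd² = 8
ρ = 1 − 6Σd² / [n(n²−1)] = 1 − 6×8 / (5×24) = 1 − 48/120 ≈ 0.600

0.600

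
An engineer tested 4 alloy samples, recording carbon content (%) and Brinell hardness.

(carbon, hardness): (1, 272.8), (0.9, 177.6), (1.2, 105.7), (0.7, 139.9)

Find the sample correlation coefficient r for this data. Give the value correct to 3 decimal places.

n = 4, Σx = 3.8, Σy = 696, Σx² = 3.74, Σy² = 136706.1, Σxy = 657.41
nΣxy − ΣxΣy = 2629.64 − 2644.8 = -15.16
nΣx² − (Σx)² = 14.96 − 14.44 = 0.52; nΣy² − (Σy)² = 546824.4 − 484416 = 62408.4
r = -15.16 / √(0.52 × 62408.4) = -15.16 / 180.1454 ≈ -0.084

-0.084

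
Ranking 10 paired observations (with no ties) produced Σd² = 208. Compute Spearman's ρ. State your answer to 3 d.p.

ρ = 1 − 6Σd² / [n(n²−1)] = 1 − 6×208 / (10×99)
  = 1 − 1248/990 = 1 − 1.2606 ≈ -0.261

-0.261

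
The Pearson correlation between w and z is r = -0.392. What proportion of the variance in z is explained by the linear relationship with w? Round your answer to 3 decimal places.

0.154

r² = (-0.392)² = 0.154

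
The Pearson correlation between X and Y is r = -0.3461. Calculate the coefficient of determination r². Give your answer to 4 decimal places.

0.1198

r² = (-0.3461)² = 0.1198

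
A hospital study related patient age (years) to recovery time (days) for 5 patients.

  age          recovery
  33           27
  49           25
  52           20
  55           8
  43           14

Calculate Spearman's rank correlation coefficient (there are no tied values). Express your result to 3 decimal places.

Rank age: 1, 3, 4, 5, 2
Rank recovery: 5, 4, 3, 1, 2
d = rank(age) − rank(recovery): -4, -1, 1, 4, 0; Σd² = 34
ρ = 1 − 6Σd² / [n(n²−1)] = 1 − 6×34 / (5×24) = 1 − 204/120 ≈ -0.700

-0.700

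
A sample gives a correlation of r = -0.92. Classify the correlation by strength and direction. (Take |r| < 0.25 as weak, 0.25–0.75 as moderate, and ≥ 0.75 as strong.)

strong negative

r = -0.92 < 0 so the relationship is negative.
|r| = 0.92, which falls in the strong range.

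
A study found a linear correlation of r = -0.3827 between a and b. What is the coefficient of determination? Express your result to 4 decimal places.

r² = (-0.3827)² = 0.1465

0.1465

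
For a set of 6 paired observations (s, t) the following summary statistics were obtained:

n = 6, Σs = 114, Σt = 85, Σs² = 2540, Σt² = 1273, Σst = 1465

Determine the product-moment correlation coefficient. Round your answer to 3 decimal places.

-0.935

r = (nΣst − ΣsΣt) / √[(nΣs² − (Σs)²)(nΣt² − (Σt)²)]
Numerator: 6×1465 − 114×85 = -900
Denominator: √[(15240 − 12996)(7638 − 7225)] = √[2244 × 413] = 962.6900
r = -900 / 962.6900 ≈ -0.935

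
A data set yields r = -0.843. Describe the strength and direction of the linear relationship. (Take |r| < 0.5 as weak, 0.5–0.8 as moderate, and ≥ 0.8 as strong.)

strong negative

r = -0.843 < 0 so the relationship is negative.
|r| = 0.843, which falls in the strong range.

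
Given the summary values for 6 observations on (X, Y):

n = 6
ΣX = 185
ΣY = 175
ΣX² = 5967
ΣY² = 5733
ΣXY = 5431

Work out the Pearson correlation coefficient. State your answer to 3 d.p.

r = (nΣXY − ΣXΣY) / √[(nΣX² − (ΣX)²)(nΣY² − (ΣY)²)]
Numerator: 6×5431 − 185×175 = 211
Denominator: √[(35802 − 34225)(34398 − 30625)] = √[1577 × 3773] = 2439.2665
r = 211 / 2439.2665 ≈ 0.087

0.087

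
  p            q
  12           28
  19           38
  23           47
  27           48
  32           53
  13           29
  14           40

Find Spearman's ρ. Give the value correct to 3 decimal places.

Rank p: 1, 4, 5, 6, 7, 2, 3
Rank q: 1, 3, 5, 6, 7, 2, 4
d = rank(p) − rank(q): 0, 1, 0, 0, 0, 0, -1; Σd² = 2
ρ = 1 − 6Σd² / [n(n²−1)] = 1 − 6×2 / (7×48) = 1 − 12/336 ≈ 0.964

0.964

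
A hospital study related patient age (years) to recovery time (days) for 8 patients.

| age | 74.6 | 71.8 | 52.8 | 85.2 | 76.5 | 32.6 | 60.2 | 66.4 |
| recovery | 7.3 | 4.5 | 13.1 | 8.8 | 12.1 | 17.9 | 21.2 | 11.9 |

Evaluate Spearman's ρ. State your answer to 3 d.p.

Rank age: 6, 5, 2, 8, 7, 1, 3, 4
Rank recovery: 2, 1, 6, 3, 5, 7, 8, 4
d = rank(age) − rank(recovery): 4, 4, -4, 5, 2, -6, -5, 0; Σd² = 138
ρ = 1 − 6Σd² / [n(n²−1)] = 1 − 6×138 / (8×63) = 1 − 828/504 ≈ -0.643

-0.643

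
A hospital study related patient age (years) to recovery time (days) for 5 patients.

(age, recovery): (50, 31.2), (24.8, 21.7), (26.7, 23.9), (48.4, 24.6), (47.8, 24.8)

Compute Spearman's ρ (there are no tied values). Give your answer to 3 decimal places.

0.900

Rank age: 5, 1, 2, 4, 3
Rank recovery: 5, 1, 2, 3, 4
d = rank(age) − rank(recovery): 0, 0, 0, 1, -1; Σd² = 2
ρ = 1 − 6Σd² / [n(n²−1)] = 1 − 6×2 / (5×24) = 1 − 12/120 ≈ 0.900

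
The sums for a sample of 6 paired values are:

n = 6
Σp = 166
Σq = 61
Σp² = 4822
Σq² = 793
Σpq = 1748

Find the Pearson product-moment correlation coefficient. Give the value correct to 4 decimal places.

0.3030

r = (nΣpq − ΣpΣq) / √[(nΣp² − (Σp)²)(nΣq² − (Σq)²)]
Numerator: 6×1748 − 166×61 = 362
Denominator: √[(28932 − 27556)(4758 − 3721)] = √[1376 × 1037] = 1194.5342
r = 362 / 1194.5342 ≈ 0.3030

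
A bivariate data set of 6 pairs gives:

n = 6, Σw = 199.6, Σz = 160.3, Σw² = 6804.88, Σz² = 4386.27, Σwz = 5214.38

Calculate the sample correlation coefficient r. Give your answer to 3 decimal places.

r = (nΣwz − ΣwΣz) / √[(nΣw² − (Σw)²)(nΣz² − (Σz)²)]
Numerator: 6×5214.38 − 199.6×160.3 = -709.6
Denominator: √[(40829.28 − 39840.16)(26317.62 − 25696.09)] = √[989.12 × 621.53] = 784.0713
r = -709.6 / 784.0713 ≈ -0.905

-0.905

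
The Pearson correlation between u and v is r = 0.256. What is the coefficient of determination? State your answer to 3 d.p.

0.066

r² = (0.256)² = 0.066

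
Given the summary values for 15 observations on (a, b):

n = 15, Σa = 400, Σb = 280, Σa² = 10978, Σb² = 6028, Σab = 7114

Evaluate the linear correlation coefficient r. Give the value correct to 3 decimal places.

-0.706

r = (nΣab − ΣaΣb) / √[(nΣa² − (Σa)²)(nΣb² − (Σb)²)]
Numerator: 15×7114 − 400×280 = -5290
Denominator: √[(164670 − 160000)(90420 − 78400)] = √[4670 × 12020] = 7492.2226
r = -5290 / 7492.2226 ≈ -0.706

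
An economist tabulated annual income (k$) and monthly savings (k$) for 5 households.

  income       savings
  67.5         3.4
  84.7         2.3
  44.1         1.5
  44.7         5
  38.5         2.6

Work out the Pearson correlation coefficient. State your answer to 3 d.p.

-0.128

n = 5, Σx = 279.5, Σy = 14.8, Σx² = 17155.49, Σy² = 50.86, Σxy = 814.06
nΣxy − ΣxΣy = 4070.3 − 4136.6 = -66.3
nΣx² − (Σx)² = 85777.45 − 78120.25 = 7657.2; nΣy² − (Σy)² = 254.3 − 219.04 = 35.26
r = -66.3 / √(7657.2 × 35.26) = -66.3 / 519.6084 ≈ -0.128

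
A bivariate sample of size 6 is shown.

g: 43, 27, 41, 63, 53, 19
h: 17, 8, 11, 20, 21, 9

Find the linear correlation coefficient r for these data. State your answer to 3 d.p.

n = 6, Σg = 246, Σh = 86, Σg² = 11398, Σh² = 1396, Σgh = 3942
nΣgh − ΣgΣh = 23652 − 21156 = 2496
nΣg² − (Σg)² = 68388 − 60516 = 7872; nΣh² − (Σh)² = 8376 − 7396 = 980
r = 2496 / √(7872 × 980) = 2496 / 2777.5097 ≈ 0.899

0.899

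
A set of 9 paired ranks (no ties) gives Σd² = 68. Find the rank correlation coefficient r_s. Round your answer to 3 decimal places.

ρ = 1 − 6Σd² / [n(n²−1)] = 1 − 6×68 / (9×80)
  = 1 − 408/720 = 1 − 0.5667 ≈ 0.433

0.433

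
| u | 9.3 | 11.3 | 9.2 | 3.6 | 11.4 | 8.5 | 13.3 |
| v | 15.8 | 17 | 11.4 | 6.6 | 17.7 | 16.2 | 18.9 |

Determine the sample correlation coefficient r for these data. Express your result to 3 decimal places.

n = 7, Σu = 66.6, Σv = 103.6, Σu² = 690.88, Σv² = 1645.1, Σuv = 1058.53
nΣuv − ΣuΣv = 7409.71 − 6899.76 = 509.95
nΣu² − (Σu)² = 4836.16 − 4435.56 = 400.6; nΣv² − (Σv)² = 11515.7 − 10732.96 = 782.74
r = 509.95 / √(400.6 × 782.74) = 509.95 / 559.9693 ≈ 0.911

0.911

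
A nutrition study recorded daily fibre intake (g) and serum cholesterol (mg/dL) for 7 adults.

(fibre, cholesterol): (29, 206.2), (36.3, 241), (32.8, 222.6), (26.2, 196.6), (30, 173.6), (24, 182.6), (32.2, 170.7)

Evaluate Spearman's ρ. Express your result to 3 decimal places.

0.429

Rank fibre: 3, 7, 6, 2, 4, 1, 5
Rank cholesterol: 5, 7, 6, 4, 2, 3, 1
d = rank(fibre) − rank(cholesterol): -2, 0, 0, -2, 2, -2, 4; Σd² = 32
ρ = 1 − 6Σd² / [n(n²−1)] = 1 − 6×32 / (7×48) = 1 − 192/336 ≈ 0.429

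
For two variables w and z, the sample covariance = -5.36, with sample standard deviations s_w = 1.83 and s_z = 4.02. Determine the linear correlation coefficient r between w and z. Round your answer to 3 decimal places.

r = Cov(w,z) / (s_w · s_z) = -5.36 / (1.83 × 4.02)
  = -5.36 / 7.3566 ≈ -0.729

-0.729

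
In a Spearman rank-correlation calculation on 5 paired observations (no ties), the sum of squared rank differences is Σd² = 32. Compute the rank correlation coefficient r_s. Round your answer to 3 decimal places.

-0.600

ρ = 1 − 6Σd² / [n(n²−1)] = 1 − 6×32 / (5×24)
  = 1 − 192/120 = 1 − 1.6000 ≈ -0.600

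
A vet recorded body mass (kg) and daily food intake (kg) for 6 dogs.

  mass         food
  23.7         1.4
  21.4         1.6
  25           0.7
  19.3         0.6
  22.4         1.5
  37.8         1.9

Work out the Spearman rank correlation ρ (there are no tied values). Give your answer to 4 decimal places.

0.4286

Rank mass: 4, 2, 5, 1, 3, 6
Rank food: 3, 5, 2, 1, 4, 6
d = rank(mass) − rank(food): 1, -3, 3, 0, -1, 0; Σd² = 20
ρ = 1 − 6Σd² / [n(n²−1)] = 1 − 6×20 / (6×35) = 1 − 120/210 ≈ 0.4286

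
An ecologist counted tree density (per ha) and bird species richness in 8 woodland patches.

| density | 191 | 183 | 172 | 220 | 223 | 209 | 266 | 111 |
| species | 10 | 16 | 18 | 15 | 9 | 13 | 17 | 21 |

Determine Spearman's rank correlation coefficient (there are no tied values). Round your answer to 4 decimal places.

-0.5476

Rank density: 4, 3, 2, 6, 7, 5, 8, 1
Rank species: 2, 5, 7, 4, 1, 3, 6, 8
d = rank(density) − rank(species): 2, -2, -5, 2, 6, 2, 2, -7; Σd² = 130
ρ = 1 − 6Σd² / [n(n²−1)] = 1 − 6×130 / (8×63) = 1 − 780/504 ≈ -0.5476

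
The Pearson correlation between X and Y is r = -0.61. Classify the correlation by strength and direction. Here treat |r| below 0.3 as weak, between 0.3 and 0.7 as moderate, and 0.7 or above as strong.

moderate negative

r = -0.61 < 0 so the relationship is negative.
|r| = 0.61, which falls in the moderate range.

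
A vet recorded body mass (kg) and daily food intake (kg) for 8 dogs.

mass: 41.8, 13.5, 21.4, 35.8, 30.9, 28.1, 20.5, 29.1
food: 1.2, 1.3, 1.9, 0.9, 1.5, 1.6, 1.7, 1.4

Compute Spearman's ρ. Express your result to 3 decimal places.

Rank mass: 8, 1, 3, 7, 6, 4, 2, 5
Rank food: 2, 3, 8, 1, 5, 6, 7, 4
d = rank(mass) − rank(food): 6, -2, -5, 6, 1, -2, -5, 1; Σd² = 132
ρ = 1 − 6Σd² / [n(n²−1)] = 1 − 6×132 / (8×63) = 1 − 792/504 ≈ -0.571

-0.571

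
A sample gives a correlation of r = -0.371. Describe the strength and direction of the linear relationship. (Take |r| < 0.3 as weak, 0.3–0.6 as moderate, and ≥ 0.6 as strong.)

moderate negative

r = -0.371 < 0 so the relationship is negative.
|r| = 0.371, which falls in the moderate range.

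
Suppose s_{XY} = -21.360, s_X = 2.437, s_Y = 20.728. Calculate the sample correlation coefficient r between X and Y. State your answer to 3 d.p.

-0.423

r = Cov(X,Y) / (s_X · s_Y) = -21.360 / (2.437 × 20.728)
  = -21.360 / 50.5141 ≈ -0.423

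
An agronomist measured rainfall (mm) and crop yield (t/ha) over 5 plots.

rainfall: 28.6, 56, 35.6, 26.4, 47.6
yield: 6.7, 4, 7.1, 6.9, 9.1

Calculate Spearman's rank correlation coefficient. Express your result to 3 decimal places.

Rank rainfall: 2, 5, 3, 1, 4
Rank yield: 2, 1, 4, 3, 5
d = rank(rainfall) − rank(yield): 0, 4, -1, -2, -1; Σd² = 22
ρ = 1 − 6Σd² / [n(n²−1)] = 1 − 6×22 / (5×24) = 1 − 132/120 ≈ -0.100

-0.100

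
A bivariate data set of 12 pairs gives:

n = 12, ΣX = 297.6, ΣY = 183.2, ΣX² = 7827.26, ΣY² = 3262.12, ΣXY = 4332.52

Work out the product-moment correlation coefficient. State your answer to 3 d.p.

r = (nΣXY − ΣXΣY) / √[(nΣX² − (ΣX)²)(nΣY² − (ΣY)²)]
Numerator: 12×4332.52 − 297.6×183.2 = -2530.08
Denominator: √[(93927.12 − 88565.76)(39145.44 − 33562.24)] = √[5361.36 × 5583.2] = 5471.1557
r = -2530.08 / 5471.1557 ≈ -0.462

-0.462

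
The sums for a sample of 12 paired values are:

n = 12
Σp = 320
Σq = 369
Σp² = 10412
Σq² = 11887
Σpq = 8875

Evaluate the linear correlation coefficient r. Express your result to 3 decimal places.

-0.958

r = (nΣpq − ΣpΣq) / √[(nΣp² − (Σp)²)(nΣq² − (Σq)²)]
Numerator: 12×8875 − 320×369 = -11580
Denominator: √[(124944 − 102400)(142644 − 136161)] = √[22544 × 6483] = 12089.3652
r = -11580 / 12089.3652 ≈ -0.958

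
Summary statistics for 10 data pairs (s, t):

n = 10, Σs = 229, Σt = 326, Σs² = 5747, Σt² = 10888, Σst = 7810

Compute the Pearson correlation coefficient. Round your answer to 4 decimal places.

r = (nΣst − ΣsΣt) / √[(nΣs² − (Σs)²)(nΣt² − (Σt)²)]
Numerator: 10×7810 − 229×326 = 3446
Denominator: √[(57470 − 52441)(108880 − 106276)] = √[5029 × 2604] = 3618.7727
r = 3446 / 3618.7727 ≈ 0.9523

0.9523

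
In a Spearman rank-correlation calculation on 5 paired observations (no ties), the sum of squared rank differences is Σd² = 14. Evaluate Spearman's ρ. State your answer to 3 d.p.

0.300

ρ = 1 − 6Σd² / [n(n²−1)] = 1 − 6×14 / (5×24)
  = 1 − 84/120 = 1 − 0.7000 ≈ 0.300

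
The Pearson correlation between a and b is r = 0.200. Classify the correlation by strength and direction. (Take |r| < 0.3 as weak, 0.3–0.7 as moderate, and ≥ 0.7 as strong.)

weak positive

r = 0.200 > 0 so the relationship is positive.
|r| = 0.200, which falls in the weak range.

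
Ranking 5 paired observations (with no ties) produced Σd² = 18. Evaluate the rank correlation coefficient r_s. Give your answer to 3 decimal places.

0.100

ρ = 1 − 6Σd² / [n(n²−1)] = 1 − 6×18 / (5×24)
  = 1 − 108/120 = 1 − 0.9000 ≈ 0.100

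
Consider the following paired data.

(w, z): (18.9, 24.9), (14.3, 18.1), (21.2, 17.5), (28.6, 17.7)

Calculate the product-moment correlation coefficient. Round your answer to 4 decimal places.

n = 4, Σw = 83, Σz = 78.2, Σw² = 1829.1, Σz² = 1567.16, Σwz = 1606.66
nΣwz − ΣwΣz = 6426.64 − 6490.6 = -63.96
nΣw² − (Σw)² = 7316.4 − 6889 = 427.4; nΣz² − (Σz)² = 6268.64 − 6115.24 = 153.4
r = -63.96 / √(427.4 × 153.4) = -63.96 / 256.0530 ≈ -0.2498

-0.2498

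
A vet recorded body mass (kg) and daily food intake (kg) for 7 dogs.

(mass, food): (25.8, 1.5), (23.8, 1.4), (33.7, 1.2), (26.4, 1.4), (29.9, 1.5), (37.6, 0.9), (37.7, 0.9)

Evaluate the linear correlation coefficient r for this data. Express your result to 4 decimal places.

n = 7, Σx = 214.9, Σy = 8.8, Σx² = 6793.79, Σy² = 11.48, Σxy = 262.04
nΣxy − ΣxΣy = 1834.28 − 1891.12 = -56.84
nΣx² − (Σx)² = 47556.53 − 46182.01 = 1374.52; nΣy² − (Σy)² = 80.36 − 77.44 = 2.92
r = -56.84 / √(1374.52 × 2.92) = -56.84 / 63.3530 ≈ -0.8972

-0.8972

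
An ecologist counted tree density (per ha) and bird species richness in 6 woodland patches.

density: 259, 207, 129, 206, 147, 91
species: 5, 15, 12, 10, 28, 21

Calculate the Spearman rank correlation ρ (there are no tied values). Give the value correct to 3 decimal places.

-0.600

Rank density: 6, 5, 2, 4, 3, 1
Rank species: 1, 4, 3, 2, 6, 5
d = rank(density) − rank(species): 5, 1, -1, 2, -3, -4; Σd² = 56
ρ = 1 − 6Σd² / [n(n²−1)] = 1 − 6×56 / (6×35) = 1 − 336/210 ≈ -0.600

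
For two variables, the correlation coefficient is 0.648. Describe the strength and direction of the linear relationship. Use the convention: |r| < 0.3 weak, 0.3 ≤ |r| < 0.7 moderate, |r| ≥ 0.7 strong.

r = 0.648 > 0 so the relationship is positive.
|r| = 0.648, which falls in the moderate range.

moderate positive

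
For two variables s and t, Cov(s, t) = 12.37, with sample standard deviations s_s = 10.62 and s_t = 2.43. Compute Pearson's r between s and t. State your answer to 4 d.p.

r = Cov(s,t) / (s_s · s_t) = 12.37 / (10.62 × 2.43)
  = 12.37 / 25.8066 ≈ 0.4793

0.4793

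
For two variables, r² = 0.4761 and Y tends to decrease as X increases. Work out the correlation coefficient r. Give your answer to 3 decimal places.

-0.690

|r| = √0.4761 = 0.690
The association is negative, so r = −0.690.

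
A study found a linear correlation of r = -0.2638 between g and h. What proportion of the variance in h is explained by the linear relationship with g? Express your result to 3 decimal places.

0.070

r² = (-0.2638)² = 0.070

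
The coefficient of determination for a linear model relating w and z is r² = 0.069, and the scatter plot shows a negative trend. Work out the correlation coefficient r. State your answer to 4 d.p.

|r| = √0.069 = 0.2627
The association is negative, so r = −0.2627.

-0.2627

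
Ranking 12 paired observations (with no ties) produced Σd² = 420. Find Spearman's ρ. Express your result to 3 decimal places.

ρ = 1 − 6Σd² / [n(n²−1)] = 1 − 6×420 / (12×143)
  = 1 − 2520/1716 = 1 − 1.4685 ≈ -0.469

-0.469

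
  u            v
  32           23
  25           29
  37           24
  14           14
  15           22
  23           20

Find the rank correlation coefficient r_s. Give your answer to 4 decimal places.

0.7714

Rank u: 5, 4, 6, 1, 2, 3
Rank v: 4, 6, 5, 1, 3, 2
d = rank(u) − rank(v): 1, -2, 1, 0, -1, 1; Σd² = 8
ρ = 1 − 6Σd² / [n(n²−1)] = 1 − 6×8 / (6×35) = 1 − 48/210 ≈ 0.7714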